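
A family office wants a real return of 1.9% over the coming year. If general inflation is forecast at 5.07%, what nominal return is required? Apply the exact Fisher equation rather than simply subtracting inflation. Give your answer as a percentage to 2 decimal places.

7.07%

By the Fisher equation, 1 + r_nom = (1 + 1.9%)(1 + 5.07%) = 1.019 × 1.0507 = 1.0706633.
So r_nom = 7.06633%.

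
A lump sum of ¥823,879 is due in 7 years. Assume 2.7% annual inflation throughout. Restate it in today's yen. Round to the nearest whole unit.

Price-level factor over 7 years: (1 + 2.7%)^7 ≈ 1.2050168095.
Purchasing power today: ¥823,879 divided by that factor.

¥683,707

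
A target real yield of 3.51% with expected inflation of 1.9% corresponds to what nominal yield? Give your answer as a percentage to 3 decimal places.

By the Fisher equation, 1 + r_nom = (1 + 3.51%)(1 + 1.9%) = 1.0351 × 1.019 = 1.0547669.
So r_nom = 5.47669%.

5.477%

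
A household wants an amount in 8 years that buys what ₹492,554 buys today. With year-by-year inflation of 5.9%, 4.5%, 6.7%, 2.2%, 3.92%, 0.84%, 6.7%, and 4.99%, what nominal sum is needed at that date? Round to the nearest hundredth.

₹697,791.61

Cumulative price-level factor: 1.059 × 1.045 × 1.067 × 1.022 × 1.0392 × 1.0084 × 1.067 × 1.0499 ≈ 1.4166804345.
Multiplying ₹492,554 by the price-level factor gives the future nominal sum.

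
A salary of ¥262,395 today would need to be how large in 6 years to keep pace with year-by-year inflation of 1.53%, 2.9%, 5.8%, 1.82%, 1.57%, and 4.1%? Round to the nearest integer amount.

¥312,248

Cumulative price-level factor: 1.0153 × 1.029 × 1.058 × 1.0182 × 1.0157 × 1.041 ≈ 1.1899938127.
The nominal amount required is ¥262,395 scaled up by that factor.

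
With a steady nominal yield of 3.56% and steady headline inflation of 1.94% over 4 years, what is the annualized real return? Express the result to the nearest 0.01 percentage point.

1.59%

With constant rates the annual real return is the same each year: (1+3.56%)/(1+1.94%) − 1 = 0.01589.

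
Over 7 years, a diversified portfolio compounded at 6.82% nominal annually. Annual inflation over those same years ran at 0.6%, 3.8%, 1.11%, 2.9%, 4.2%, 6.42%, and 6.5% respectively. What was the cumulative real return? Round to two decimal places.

Cumulative inflation factor: 1.006 × 1.038 × 1.0111 × 1.029 × 1.042 × 1.0642 × 1.065 ≈ 1.28306.
Nominal growth factor: 1.58697. Real growth factor = 1.58697 / 1.28306 ≈ 1.23687.
Total real return ≈ 23.6866%.

23.69%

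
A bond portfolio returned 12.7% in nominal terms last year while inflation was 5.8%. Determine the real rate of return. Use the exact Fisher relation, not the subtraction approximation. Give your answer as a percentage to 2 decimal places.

Real return via the Fisher equation: (1 + 12.7%)/(1 + 5.8%) − 1 = 1.127/1.058 − 1 ≈ 0.06522.

6.52%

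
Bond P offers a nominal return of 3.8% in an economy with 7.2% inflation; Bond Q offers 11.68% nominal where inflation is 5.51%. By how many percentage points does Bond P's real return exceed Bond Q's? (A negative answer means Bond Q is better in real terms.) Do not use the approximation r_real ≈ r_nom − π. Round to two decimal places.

-9.02

Bond P real return: 1.038/1.072 − 1 = -3.172%.
Bond Q real return: 1.1168/1.0551 − 1 = 5.848%.
Difference: -3.172 − 5.848 = -9.020 pp.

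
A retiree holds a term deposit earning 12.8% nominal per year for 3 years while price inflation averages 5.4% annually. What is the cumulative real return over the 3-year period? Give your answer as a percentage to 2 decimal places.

The annual real rate is (1+12.8%)/(1+5.4%) − 1 = 7.0209%.
Compounded over 3 years: (1 + 0.070209)^3 − 1 ≈ 0.22576.

22.58%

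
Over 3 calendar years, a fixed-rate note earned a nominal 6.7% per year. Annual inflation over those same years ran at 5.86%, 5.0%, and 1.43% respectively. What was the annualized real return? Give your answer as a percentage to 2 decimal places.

2.52%

Cumulative inflation factor: 1.0586 × 1.050 × 1.0143 ≈ 1.12742.
Nominal growth factor: 1.21477. Real growth factor = 1.21477 / 1.12742 ≈ 1.07747.
Annualized: 1.07747^(1/3) − 1 ≈ 0.02518.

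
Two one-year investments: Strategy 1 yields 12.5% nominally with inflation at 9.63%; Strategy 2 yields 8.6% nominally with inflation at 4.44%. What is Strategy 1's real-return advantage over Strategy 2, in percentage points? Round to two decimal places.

-1.37

Strategy 1 real return: 1.125/1.0963 − 1 = 2.618%.
Strategy 2 real return: 1.086/1.0444 − 1 = 3.983%.
Difference: 2.618 − 3.983 = -1.365 pp.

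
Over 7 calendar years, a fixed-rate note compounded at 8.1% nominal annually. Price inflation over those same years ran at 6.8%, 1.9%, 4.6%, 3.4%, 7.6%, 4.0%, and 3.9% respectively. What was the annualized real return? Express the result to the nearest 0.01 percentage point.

3.36%

Cumulative inflation factor: 1.068 × 1.019 × 1.046 × 1.034 × 1.076 × 1.040 × 1.039 ≈ 1.36854.
Nominal growth factor: 1.72496. Real growth factor = 1.72496 / 1.36854 ≈ 1.26044.
Annualized: 1.26044^(1/7) − 1 ≈ 0.03362.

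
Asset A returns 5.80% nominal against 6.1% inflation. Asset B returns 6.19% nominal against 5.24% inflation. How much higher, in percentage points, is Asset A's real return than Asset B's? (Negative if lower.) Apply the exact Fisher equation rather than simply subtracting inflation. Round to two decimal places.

Asset A real return: 1.0580/1.061 − 1 = -0.283%.
Asset B real return: 1.0619/1.0524 − 1 = 0.903%.
Difference: -0.283 − 0.903 = -1.186 pp.

-1.19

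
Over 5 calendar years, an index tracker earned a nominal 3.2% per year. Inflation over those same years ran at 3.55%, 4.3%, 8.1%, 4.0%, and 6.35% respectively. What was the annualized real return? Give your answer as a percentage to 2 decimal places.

-1.94%

Cumulative inflation factor: 1.0355 × 1.043 × 1.081 × 1.040 × 1.0635 ≈ 1.29131.
Nominal growth factor: 1.17057. Real growth factor = 1.17057 / 1.29131 ≈ 0.90650.
Annualized: 0.90650^(1/5) − 1 ≈ -0.01944.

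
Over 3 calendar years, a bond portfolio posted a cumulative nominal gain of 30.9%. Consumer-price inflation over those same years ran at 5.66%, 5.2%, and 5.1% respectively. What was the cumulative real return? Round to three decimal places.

Cumulative inflation factor: 1.0566 × 1.052 × 1.051 ≈ 1.16823.
Nominal growth factor: 1.30900. Real growth factor = 1.30900 / 1.16823 ≈ 1.12050.
Total real return ≈ 12.0497%.

12.050%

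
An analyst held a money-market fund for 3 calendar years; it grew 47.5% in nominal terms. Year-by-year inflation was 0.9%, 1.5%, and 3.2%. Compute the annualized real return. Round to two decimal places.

11.75%

Cumulative inflation factor: 1.009 × 1.015 × 1.032 ≈ 1.05691.
Nominal growth factor: 1.47500. Real growth factor = 1.47500 / 1.05691 ≈ 1.39558.
Annualized: 1.39558^(1/3) − 1 ≈ 0.11751.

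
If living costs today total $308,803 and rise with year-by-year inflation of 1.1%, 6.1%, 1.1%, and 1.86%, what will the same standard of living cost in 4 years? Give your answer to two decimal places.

Cumulative price-level factor: 1.011 × 1.061 × 1.011 × 1.0186 ≈ 1.1046415301.
Multiplying $308,803 by the price-level factor gives the future nominal sum.

$341,116.62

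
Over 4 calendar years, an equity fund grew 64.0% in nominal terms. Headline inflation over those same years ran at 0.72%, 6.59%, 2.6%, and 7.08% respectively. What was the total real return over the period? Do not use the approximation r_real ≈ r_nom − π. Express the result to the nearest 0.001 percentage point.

Cumulative inflation factor: 1.0072 × 1.0659 × 1.026 × 1.0708 ≈ 1.17947.
Nominal growth factor: 1.64000. Real growth factor = 1.64000 / 1.17947 ≈ 1.39045.
Total real return ≈ 39.0452%.

39.045%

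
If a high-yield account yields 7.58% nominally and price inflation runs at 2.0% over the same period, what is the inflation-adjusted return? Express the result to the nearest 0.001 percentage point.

Real return via the Fisher equation: (1 + 7.58%)/(1 + 2.0%) − 1 = 1.0758/1.020 − 1 ≈ 0.05471.

5.471%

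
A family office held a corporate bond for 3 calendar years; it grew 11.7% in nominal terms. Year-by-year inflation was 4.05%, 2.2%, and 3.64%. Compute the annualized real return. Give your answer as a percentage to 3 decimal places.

Cumulative inflation factor: 1.0405 × 1.022 × 1.0364 ≈ 1.10210.
Nominal growth factor: 1.11700. Real growth factor = 1.11700 / 1.10210 ≈ 1.01352.
Annualized: 1.01352^(1/3) − 1 ≈ 0.00449.

0.449%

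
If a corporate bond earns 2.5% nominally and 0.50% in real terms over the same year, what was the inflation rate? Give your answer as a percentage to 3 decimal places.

1.990%

From (1+r_nom) = (1+r_real)(1+π), we get 1+π = (1 + 2.5%)/(1 + 0.50%) = 1.025/1.0050 ≈ 1.01990.
So π ≈ 1.9900%.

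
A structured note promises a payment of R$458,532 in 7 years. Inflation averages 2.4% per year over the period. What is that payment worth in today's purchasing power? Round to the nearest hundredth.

Price-level factor over 7 years: (1 + 2.4%)^7 ≈ 1.1805916207.
Purchasing power today: R$458,532 divided by that factor.

R$388,391.71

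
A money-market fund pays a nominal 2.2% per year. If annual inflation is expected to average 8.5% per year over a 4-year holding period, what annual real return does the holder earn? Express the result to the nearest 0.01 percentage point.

-5.81%

With constant rates the annual real return is the same each year: (1+2.2%)/(1+8.5%) − 1 = -0.05806.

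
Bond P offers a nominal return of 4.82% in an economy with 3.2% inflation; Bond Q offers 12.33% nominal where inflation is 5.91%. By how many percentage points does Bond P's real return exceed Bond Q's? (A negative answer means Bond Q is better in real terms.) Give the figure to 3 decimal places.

Bond P real return: 1.0482/1.032 − 1 = 1.5698%.
Bond Q real return: 1.1233/1.0591 − 1 = 6.0618%.
Difference: 1.5698 − 6.0618 = -4.4920 pp.

-4.492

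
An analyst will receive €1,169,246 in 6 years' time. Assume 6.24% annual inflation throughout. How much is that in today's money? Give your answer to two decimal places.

Price-level factor over 6 years: (1 + 6.24%)^6 ≈ 1.4378989684.
Purchasing power today: €1,169,246 divided by that factor.

€813,162.83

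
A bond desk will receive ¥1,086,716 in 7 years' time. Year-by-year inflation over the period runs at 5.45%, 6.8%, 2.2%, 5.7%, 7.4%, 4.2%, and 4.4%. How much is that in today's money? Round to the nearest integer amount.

Price-level factor over 7 years: 1.0545 × 1.068 × 1.022 × 1.057 × 1.074 × 1.042 × 1.044 ≈ 1.4213996981.
Purchasing power today: ¥1,086,716 divided by that factor.

¥764,539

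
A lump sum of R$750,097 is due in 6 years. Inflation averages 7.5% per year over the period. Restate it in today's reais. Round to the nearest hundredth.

Price-level factor over 6 years: (1 + 7.5%)^6 ≈ 1.5433015256.
Purchasing power today: R$750,097 divided by that factor.

R$486,033.99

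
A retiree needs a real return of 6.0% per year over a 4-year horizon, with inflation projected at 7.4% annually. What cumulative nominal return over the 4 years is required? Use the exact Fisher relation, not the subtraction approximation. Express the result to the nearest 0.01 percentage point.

Required annual nominal rate: (1+6.0%)(1+7.4%) − 1 = 13.844%.
Cumulative over 4 years: (1 + 0.13844)^4 − 1 ≈ 0.67973.

67.97%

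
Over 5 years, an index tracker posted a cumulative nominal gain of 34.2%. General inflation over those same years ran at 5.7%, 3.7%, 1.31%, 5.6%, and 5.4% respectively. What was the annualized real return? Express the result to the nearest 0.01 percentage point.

Cumulative inflation factor: 1.057 × 1.037 × 1.0131 × 1.056 × 1.054 ≈ 1.23598.
Nominal growth factor: 1.34200. Real growth factor = 1.34200 / 1.23598 ≈ 1.08578.
Annualized: 1.08578^(1/5) − 1 ≈ 0.01660.

1.66%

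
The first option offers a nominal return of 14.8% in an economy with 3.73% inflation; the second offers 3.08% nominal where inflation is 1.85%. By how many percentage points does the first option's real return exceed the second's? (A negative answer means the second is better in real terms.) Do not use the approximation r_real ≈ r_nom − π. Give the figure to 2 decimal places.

9.46

The first option real return: 1.148/1.0373 − 1 = 10.672%.
The second real return: 1.0308/1.0185 − 1 = 1.208%.
Difference: 10.672 − 1.208 = 9.464 pp.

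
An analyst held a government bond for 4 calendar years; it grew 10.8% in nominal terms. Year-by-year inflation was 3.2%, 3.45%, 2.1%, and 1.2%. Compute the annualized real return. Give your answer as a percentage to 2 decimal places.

Cumulative inflation factor: 1.032 × 1.0345 × 1.021 × 1.012 ≈ 1.10310.
Nominal growth factor: 1.10800. Real growth factor = 1.10800 / 1.10310 ≈ 1.00444.
Annualized: 1.00444^(1/4) − 1 ≈ 0.00111.

0.11%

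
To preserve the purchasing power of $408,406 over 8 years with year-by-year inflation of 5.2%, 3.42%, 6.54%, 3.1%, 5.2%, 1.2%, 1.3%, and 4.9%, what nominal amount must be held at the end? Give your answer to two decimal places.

Cumulative price-level factor: 1.052 × 1.0342 × 1.0654 × 1.031 × 1.052 × 1.012 × 1.013 × 1.049 ≈ 1.3519879376.
The nominal amount required is $408,406 scaled up by that factor.

$552,159.99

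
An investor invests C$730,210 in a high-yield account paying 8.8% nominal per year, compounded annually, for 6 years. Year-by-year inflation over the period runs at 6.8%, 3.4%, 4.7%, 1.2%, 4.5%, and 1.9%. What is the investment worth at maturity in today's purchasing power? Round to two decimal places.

C$972,101.67

Nominal value at maturity: C$730,210 × (1 + 8.8%)^6 ≈ C$1,211,214.74.
Price-level factor over 6 years: 1.068 × 1.034 × 1.047 × 1.012 × 1.045 × 1.019 ≈ 1.2459753776.
The maturity value deflated by that factor is the answer in today's purchasing power.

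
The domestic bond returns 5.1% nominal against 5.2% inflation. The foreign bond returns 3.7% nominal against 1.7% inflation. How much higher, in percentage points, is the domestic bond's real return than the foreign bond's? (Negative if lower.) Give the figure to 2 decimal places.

The domestic bond real return: 1.051/1.052 − 1 = -0.095%.
The foreign bond real return: 1.037/1.017 − 1 = 1.967%.
Difference: -0.095 − 1.967 = -2.062 pp.

-2.06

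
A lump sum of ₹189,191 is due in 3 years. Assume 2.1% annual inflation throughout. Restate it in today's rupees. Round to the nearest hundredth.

Price-level factor over 3 years: (1 + 2.1%)^3 = 1.064332261.
Purchasing power today: ₹189,191 divided by that factor.

₹177,755.58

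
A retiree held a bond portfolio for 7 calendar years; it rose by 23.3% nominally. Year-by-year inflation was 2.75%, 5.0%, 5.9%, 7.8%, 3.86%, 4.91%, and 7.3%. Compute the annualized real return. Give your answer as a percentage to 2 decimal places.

-2.19%

Cumulative inflation factor: 1.0275 × 1.050 × 1.059 × 1.078 × 1.0386 × 1.0491 × 1.073 ≈ 1.43996.
Nominal growth factor: 1.23300. Real growth factor = 1.23300 / 1.43996 ≈ 0.85627.
Annualized: 0.85627^(1/7) − 1 ≈ -0.02192.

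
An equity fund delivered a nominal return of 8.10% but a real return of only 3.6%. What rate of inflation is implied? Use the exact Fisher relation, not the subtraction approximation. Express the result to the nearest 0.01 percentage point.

4.34%

From (1+r_nom) = (1+r_real)(1+π), we get 1+π = (1 + 8.10%)/(1 + 3.6%) = 1.0810/1.036 ≈ 1.04344.
So π ≈ 4.3436%.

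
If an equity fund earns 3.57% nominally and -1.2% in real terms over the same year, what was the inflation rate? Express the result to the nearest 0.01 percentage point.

From (1+r_nom) = (1+r_real)(1+π), we get 1+π = (1 + 3.57%)/(1 − 1.2%) = 1.0357/0.988 ≈ 1.04828.
So π ≈ 4.8279%.

4.83%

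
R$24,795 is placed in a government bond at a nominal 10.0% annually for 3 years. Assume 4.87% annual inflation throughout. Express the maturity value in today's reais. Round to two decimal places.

Nominal value at maturity: R$24,795 × (1 + 10.0%)^3 ≈ R$33,002.15.
Price-level factor over 3 years: (1 + 4.87%)^3 ≈ 1.1533305713.
Dividing the nominal maturity value by the price-level factor gives the value in today's money.

R$28,614.65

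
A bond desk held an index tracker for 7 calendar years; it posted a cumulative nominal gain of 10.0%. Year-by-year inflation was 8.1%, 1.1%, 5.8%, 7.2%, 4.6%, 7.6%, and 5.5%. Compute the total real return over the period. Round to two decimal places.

Cumulative inflation factor: 1.081 × 1.011 × 1.058 × 1.072 × 1.046 × 1.076 × 1.055 ≈ 1.47182.
Nominal growth factor: 1.10000. Real growth factor = 1.10000 / 1.47182 ≈ 0.74738.
Total real return ≈ -25.2624%.

-25.26%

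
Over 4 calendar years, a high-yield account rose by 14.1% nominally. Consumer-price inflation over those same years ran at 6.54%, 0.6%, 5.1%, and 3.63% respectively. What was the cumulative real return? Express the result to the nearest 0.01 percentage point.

-2.26%

Cumulative inflation factor: 1.0654 × 1.006 × 1.051 × 1.0363 ≈ 1.16734.
Nominal growth factor: 1.14100. Real growth factor = 1.14100 / 1.16734 ≈ 0.97743.
Total real return ≈ -2.2568%.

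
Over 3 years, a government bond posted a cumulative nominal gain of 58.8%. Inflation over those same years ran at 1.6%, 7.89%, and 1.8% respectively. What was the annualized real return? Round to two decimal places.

Cumulative inflation factor: 1.016 × 1.0789 × 1.018 ≈ 1.11589.
Nominal growth factor: 1.58800. Real growth factor = 1.58800 / 1.11589 ≈ 1.42308.
Annualized: 1.42308^(1/3) − 1 ≈ 0.12480.

12.48%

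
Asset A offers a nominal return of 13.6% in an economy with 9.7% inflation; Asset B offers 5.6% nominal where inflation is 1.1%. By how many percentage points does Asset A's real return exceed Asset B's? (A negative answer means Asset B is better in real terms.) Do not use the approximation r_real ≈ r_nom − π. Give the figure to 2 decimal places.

-0.90

Asset A real return: 1.136/1.097 − 1 = 3.555%.
Asset B real return: 1.056/1.011 − 1 = 4.451%.
Difference: 3.555 − 4.451 = -0.896 pp.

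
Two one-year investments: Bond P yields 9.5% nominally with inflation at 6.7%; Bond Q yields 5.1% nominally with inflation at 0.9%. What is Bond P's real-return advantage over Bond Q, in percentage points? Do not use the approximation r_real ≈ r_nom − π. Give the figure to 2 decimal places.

Bond P real return: 1.095/1.067 − 1 = 2.624%.
Bond Q real return: 1.051/1.009 − 1 = 4.163%.
Difference: 2.624 − 4.163 = -1.539 pp.

-1.54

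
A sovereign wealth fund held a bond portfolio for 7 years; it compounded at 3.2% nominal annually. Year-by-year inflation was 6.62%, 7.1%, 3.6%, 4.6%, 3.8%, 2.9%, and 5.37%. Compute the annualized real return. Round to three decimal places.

-1.569%

Cumulative inflation factor: 1.0662 × 1.071 × 1.036 × 1.046 × 1.038 × 1.029 × 1.0537 ≈ 1.39267.
Nominal growth factor: 1.24669. Real growth factor = 1.24669 / 1.39267 ≈ 0.89518.
Annualized: 0.89518^(1/7) − 1 ≈ -0.01569.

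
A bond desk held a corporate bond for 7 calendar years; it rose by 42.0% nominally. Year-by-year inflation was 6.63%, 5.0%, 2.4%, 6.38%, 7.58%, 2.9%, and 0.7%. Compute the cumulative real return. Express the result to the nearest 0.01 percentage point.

4.44%

Cumulative inflation factor: 1.0663 × 1.050 × 1.024 × 1.0638 × 1.0758 × 1.029 × 1.007 ≈ 1.35958.
Nominal growth factor: 1.42000. Real growth factor = 1.42000 / 1.35958 ≈ 1.04444.
Total real return ≈ 4.4440%.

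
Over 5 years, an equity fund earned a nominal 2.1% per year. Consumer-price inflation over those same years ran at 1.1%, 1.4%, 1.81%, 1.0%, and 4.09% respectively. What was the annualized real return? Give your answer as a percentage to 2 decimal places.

0.22%

Cumulative inflation factor: 1.011 × 1.014 × 1.0181 × 1.010 × 1.0409 ≈ 1.09726.
Nominal growth factor: 1.10950. Real growth factor = 1.10950 / 1.09726 ≈ 1.01116.
Annualized: 1.01116^(1/5) − 1 ≈ 0.00222.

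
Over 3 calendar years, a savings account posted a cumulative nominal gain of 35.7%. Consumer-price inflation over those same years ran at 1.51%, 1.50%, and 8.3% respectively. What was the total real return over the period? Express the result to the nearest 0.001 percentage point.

Cumulative inflation factor: 1.0151 × 1.0150 × 1.083 ≈ 1.11584.
Nominal growth factor: 1.35700. Real growth factor = 1.35700 / 1.11584 ≈ 1.21612.
Total real return ≈ 21.6120%.

21.612%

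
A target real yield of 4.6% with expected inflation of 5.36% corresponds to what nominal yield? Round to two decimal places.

10.21%

By the Fisher equation, 1 + r_nom = (1 + 4.6%)(1 + 5.36%) = 1.046 × 1.0536 = 1.1020656.
So r_nom = 10.20656%.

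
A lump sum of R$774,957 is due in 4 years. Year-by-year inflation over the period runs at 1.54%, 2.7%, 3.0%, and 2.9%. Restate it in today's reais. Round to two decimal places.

R$701,160.44

Price-level factor over 4 years: 1.0154 × 1.027 × 1.030 × 1.029 ≈ 1.1052491819.
Purchasing power today: R$774,957 divided by that factor.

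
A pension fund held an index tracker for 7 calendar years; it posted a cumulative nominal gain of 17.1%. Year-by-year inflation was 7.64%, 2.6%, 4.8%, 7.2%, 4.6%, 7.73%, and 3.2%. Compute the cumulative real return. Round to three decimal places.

-18.842%

Cumulative inflation factor: 1.0764 × 1.026 × 1.048 × 1.072 × 1.046 × 1.0773 × 1.032 ≈ 1.44286.
Nominal growth factor: 1.17100. Real growth factor = 1.17100 / 1.44286 ≈ 0.81158.
Total real return ≈ -18.8419%.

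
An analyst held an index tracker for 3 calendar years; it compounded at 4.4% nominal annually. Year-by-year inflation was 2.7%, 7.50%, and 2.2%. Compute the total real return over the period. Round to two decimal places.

Cumulative inflation factor: 1.027 × 1.0750 × 1.022 ≈ 1.12831.
Nominal growth factor: 1.13789. Real growth factor = 1.13789 / 1.12831 ≈ 1.00849.
Total real return ≈ 0.8490%.

0.85%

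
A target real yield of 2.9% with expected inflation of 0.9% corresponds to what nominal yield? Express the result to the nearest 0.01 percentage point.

By the Fisher equation, 1 + r_nom = (1 + 2.9%)(1 + 0.9%) = 1.029 × 1.009 = 1.038261.
So r_nom = 3.8261%.

3.83%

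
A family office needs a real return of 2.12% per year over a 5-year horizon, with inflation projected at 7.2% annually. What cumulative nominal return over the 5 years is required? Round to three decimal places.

57.227%

Required annual nominal rate: (1+2.12%)(1+7.2%) − 1 = 9.47264%.
Cumulative over 5 years: (1 + 0.0947264)^5 − 1 ≈ 0.57227.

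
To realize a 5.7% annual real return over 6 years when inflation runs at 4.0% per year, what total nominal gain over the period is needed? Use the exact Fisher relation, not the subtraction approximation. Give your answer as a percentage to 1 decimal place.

Required annual nominal rate: (1+5.7%)(1+4.0%) − 1 = 9.928%.
Cumulative over 6 years: (1 + 0.09928)^6 − 1 ≈ 0.76461.

76.5%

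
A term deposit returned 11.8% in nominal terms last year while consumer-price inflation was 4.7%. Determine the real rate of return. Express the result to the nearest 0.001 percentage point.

Real return via the Fisher equation: (1 + 11.8%)/(1 + 4.7%) − 1 = 1.118/1.047 − 1 ≈ 0.06781.

6.781%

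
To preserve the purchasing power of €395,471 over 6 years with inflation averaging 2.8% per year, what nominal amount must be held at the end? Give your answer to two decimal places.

€466,738.18

Cumulative price-level factor: (1+2.8%)^6 ≈ 1.1802083636.
The nominal amount required is €395,471 scaled up by that factor.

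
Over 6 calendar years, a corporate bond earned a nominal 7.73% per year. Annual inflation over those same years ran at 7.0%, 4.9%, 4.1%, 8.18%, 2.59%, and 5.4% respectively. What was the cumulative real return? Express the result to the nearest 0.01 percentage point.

Cumulative inflation factor: 1.070 × 1.049 × 1.041 × 1.0818 × 1.0259 × 1.054 ≈ 1.36679.
Nominal growth factor: 1.56322. Real growth factor = 1.56322 / 1.36679 ≈ 1.14371.
Total real return ≈ 14.3714%.

14.37%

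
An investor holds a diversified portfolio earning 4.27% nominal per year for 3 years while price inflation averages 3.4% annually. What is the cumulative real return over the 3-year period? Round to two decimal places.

2.55%

The annual real rate is (1+4.27%)/(1+3.4%) − 1 = 0.8414%.
Compounded over 3 years: (1 + 0.008414)^3 − 1 ≈ 0.02545.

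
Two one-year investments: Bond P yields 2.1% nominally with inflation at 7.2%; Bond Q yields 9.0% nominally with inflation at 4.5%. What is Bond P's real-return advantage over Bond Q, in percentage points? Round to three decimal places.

Bond P real return: 1.021/1.072 − 1 = -4.7575%.
Bond Q real return: 1.090/1.045 − 1 = 4.3062%.
Difference: -4.7575 − 4.3062 = -9.0637 pp.

-9.064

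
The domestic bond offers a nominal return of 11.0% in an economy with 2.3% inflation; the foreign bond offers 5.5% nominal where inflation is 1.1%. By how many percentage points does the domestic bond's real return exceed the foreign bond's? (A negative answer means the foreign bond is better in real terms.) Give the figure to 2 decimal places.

4.15

The domestic bond real return: 1.110/1.023 − 1 = 8.504%.
The foreign bond real return: 1.055/1.011 − 1 = 4.352%.
Difference: 8.504 − 4.352 = 4.152 pp.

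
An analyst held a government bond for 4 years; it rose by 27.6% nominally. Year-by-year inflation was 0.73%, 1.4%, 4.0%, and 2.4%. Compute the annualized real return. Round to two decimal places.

4.07%

Cumulative inflation factor: 1.0073 × 1.014 × 1.040 × 1.024 ≈ 1.08775.
Nominal growth factor: 1.27600. Real growth factor = 1.27600 / 1.08775 ≈ 1.17306.
Annualized: 1.17306^(1/4) − 1 ≈ 0.04071.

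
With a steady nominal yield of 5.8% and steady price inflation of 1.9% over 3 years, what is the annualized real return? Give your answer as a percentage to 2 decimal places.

With constant rates the annual real return is the same each year: (1+5.8%)/(1+1.9%) − 1 = 0.03827.

3.83%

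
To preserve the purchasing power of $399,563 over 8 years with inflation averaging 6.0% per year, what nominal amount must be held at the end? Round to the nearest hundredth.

Cumulative price-level factor: (1+6.0%)^8 ≈ 1.5938480745.
Multiplying $399,563 by the price-level factor gives the future nominal sum.

$636,842.72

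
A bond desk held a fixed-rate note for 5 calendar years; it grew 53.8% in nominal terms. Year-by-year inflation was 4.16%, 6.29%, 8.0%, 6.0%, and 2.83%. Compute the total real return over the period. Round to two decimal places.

18.01%

Cumulative inflation factor: 1.0416 × 1.0629 × 1.080 × 1.060 × 1.0283 ≈ 1.30330.
Nominal growth factor: 1.53800. Real growth factor = 1.53800 / 1.30330 ≈ 1.18009.
Total real return ≈ 18.0086%.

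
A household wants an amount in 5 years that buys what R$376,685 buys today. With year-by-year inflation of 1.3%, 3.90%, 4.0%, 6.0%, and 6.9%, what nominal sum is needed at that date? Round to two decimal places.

R$467,218.71

Cumulative price-level factor: 1.013 × 1.0390 × 1.040 × 1.060 × 1.069 ≈ 1.2403432933.
The nominal amount required is R$376,685 scaled up by that factor.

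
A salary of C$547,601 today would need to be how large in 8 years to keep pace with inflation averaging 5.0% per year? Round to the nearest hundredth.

Cumulative price-level factor: (1+5.0%)^8 ≈ 1.4774554438.
Multiplying C$547,601 by the price-level factor gives the future nominal sum.

C$809,056.08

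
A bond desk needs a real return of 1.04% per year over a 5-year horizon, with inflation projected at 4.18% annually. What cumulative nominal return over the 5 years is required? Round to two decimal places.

29.24%

Required annual nominal rate: (1+1.04%)(1+4.18%) − 1 = 5.263472%.
Cumulative over 5 years: (1 + 0.05263472)^5 − 1 ≈ 0.29237.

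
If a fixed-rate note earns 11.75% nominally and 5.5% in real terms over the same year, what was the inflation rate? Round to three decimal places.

From (1+r_nom) = (1+r_real)(1+π), we get 1+π = (1 + 11.75%)/(1 + 5.5%) = 1.1175/1.055 ≈ 1.05924.
So π ≈ 5.9242%.

5.924%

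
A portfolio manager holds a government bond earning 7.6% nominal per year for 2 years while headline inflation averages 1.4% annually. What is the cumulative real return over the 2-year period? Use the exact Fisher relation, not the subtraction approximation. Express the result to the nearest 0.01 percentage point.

The annual real rate is (1+7.6%)/(1+1.4%) − 1 = 6.1144%.
Compounded over 2 years: (1 + 0.061144)^2 − 1 ≈ 0.12603.

12.60%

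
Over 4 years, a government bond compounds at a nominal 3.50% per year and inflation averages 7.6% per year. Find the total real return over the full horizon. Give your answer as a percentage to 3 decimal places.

-14.392%

The annual real rate is (1+3.50%)/(1+7.6%) − 1 = -3.8104%.
Compounded over 4 years: (1 + -0.038104)^4 − 1 ≈ -0.14392.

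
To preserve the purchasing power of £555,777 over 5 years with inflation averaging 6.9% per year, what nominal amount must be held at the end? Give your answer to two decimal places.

£775,870.24

Cumulative price-level factor: (1+6.9%)^5 ≈ 1.3960099896.
Multiplying £555,777 by the price-level factor gives the future nominal sum.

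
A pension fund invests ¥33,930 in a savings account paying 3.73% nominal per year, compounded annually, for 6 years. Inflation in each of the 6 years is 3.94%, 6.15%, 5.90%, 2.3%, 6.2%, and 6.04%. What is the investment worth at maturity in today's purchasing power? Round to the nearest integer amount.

Nominal value at maturity: ¥33,930 × (1 + 3.73%)^6 ≈ ¥42,268.
Price-level factor over 6 years: 1.0394 × 1.0615 × 1.0590 × 1.023 × 1.062 × 1.0604 ≈ 1.3460727753.
Dividing the nominal maturity value by the price-level factor gives the value in today's money.

¥31,401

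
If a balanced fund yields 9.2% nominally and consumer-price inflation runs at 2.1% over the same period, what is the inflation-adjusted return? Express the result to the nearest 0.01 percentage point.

Real return via the Fisher equation: (1 + 9.2%)/(1 + 2.1%) − 1 = 1.092/1.021 − 1 ≈ 0.06954.

6.95%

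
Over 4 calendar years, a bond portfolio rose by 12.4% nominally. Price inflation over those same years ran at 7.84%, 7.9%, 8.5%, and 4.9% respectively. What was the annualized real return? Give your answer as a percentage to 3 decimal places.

Cumulative inflation factor: 1.0784 × 1.079 × 1.085 × 1.049 ≈ 1.32436.
Nominal growth factor: 1.12400. Real growth factor = 1.12400 / 1.32436 ≈ 0.84871.
Annualized: 0.84871^(1/4) − 1 ≈ -0.04018.

-4.018%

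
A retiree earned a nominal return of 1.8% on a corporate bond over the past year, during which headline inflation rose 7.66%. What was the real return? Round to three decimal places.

-5.443%

Real return via the Fisher equation: (1 + 1.8%)/(1 + 7.66%) − 1 = 1.018/1.0766 − 1 ≈ -0.05443.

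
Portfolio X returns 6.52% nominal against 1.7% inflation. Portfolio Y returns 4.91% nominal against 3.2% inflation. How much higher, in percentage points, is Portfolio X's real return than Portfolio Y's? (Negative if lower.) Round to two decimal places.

Portfolio X real return: 1.0652/1.017 − 1 = 4.739%.
Portfolio Y real return: 1.0491/1.032 − 1 = 1.657%.
Difference: 4.739 − 1.657 = 3.082 pp.

3.08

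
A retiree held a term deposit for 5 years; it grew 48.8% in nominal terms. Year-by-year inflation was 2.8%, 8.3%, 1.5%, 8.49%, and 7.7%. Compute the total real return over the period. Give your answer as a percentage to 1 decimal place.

12.7%

Cumulative inflation factor: 1.028 × 1.083 × 1.015 × 1.0849 × 1.077 ≈ 1.32036.
Nominal growth factor: 1.48800. Real growth factor = 1.48800 / 1.32036 ≈ 1.12696.
Total real return ≈ 12.6964%.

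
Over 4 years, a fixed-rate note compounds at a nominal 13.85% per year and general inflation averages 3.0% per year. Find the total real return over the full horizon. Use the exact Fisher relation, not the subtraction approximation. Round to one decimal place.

49.3%

The annual real rate is (1+13.85%)/(1+3.0%) − 1 = 10.5340%.
Compounded over 4 years: (1 + 0.105340)^4 − 1 ≈ 0.49274.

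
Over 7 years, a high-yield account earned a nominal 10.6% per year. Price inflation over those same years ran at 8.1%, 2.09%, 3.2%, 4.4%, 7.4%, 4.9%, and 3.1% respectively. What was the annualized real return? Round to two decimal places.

5.61%

Cumulative inflation factor: 1.081 × 1.0209 × 1.032 × 1.044 × 1.074 × 1.049 × 1.031 ≈ 1.38111.
Nominal growth factor: 2.02435. Real growth factor = 2.02435 / 1.38111 ≈ 1.46574.
Annualized: 1.46574^(1/7) − 1 ≈ 0.05614.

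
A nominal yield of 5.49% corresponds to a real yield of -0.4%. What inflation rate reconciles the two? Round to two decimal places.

From (1+r_nom) = (1+r_real)(1+π), we get 1+π = (1 + 5.49%)/(1 − 0.4%) = 1.0549/0.996 ≈ 1.05914.
So π ≈ 5.9137%.

5.91%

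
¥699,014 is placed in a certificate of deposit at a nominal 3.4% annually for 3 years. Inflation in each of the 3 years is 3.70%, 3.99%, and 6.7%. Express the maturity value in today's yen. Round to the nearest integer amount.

Nominal value at maturity: ¥699,014 × (1 + 3.4%)^3 ≈ ¥772,765.
Price-level factor over 3 years: 1.0370 × 1.0399 × 1.067 = 1.1506275121.
The maturity value deflated by that factor is the answer in today's purchasing power.

¥671,603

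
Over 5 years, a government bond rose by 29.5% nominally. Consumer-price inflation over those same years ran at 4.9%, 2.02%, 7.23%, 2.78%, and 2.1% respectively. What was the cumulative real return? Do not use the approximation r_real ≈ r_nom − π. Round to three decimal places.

Cumulative inflation factor: 1.049 × 1.0202 × 1.0723 × 1.0278 × 1.021 ≈ 1.20424.
Nominal growth factor: 1.29500. Real growth factor = 1.29500 / 1.20424 ≈ 1.07537.
Total real return ≈ 7.5371%.

7.537%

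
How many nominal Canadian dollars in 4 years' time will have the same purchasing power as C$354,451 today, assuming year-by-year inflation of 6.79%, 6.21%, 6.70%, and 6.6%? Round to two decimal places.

C$457,271.17

Cumulative price-level factor: 1.0679 × 1.0621 × 1.0670 × 1.066 ≈ 1.2900829022.
Multiplying C$354,451 by the price-level factor gives the future nominal sum.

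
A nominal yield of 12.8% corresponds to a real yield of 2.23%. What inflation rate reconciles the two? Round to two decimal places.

10.34%

From (1+r_nom) = (1+r_real)(1+π), we get 1+π = (1 + 12.8%)/(1 + 2.23%) = 1.128/1.0223 ≈ 1.10339.
So π ≈ 10.3394%.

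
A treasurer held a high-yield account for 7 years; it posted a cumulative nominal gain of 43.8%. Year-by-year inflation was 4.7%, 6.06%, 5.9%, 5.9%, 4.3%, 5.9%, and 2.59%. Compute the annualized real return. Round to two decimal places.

Cumulative inflation factor: 1.047 × 1.0606 × 1.059 × 1.059 × 1.043 × 1.059 × 1.0259 ≈ 1.41116.
Nominal growth factor: 1.43800. Real growth factor = 1.43800 / 1.41116 ≈ 1.01902.
Annualized: 1.01902^(1/7) − 1 ≈ 0.00270.

0.27%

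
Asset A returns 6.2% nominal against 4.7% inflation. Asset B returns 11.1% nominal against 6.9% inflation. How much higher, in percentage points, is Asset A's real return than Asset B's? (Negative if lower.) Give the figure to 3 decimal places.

-2.496

Asset A real return: 1.062/1.047 − 1 = 1.4327%.
Asset B real return: 1.111/1.069 − 1 = 3.9289%.
Difference: 1.4327 − 3.9289 = -2.4962 pp.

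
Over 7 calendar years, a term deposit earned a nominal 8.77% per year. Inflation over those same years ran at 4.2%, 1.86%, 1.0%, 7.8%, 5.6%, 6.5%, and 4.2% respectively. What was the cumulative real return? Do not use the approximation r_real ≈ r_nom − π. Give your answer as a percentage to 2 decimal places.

Cumulative inflation factor: 1.042 × 1.0186 × 1.010 × 1.078 × 1.056 × 1.065 × 1.042 ≈ 1.35423.
Nominal growth factor: 1.80121. Real growth factor = 1.80121 / 1.35423 ≈ 1.33006.
Total real return ≈ 33.0060%.

33.01%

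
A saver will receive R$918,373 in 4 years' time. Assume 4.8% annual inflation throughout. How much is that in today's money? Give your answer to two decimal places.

Price-level factor over 4 years: (1 + 4.8%)^4 ≈ 1.2062716764.
Purchasing power today: R$918,373 divided by that factor.

R$761,331.81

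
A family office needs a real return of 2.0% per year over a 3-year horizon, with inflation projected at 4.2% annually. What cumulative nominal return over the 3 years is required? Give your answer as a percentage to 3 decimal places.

Required annual nominal rate: (1+2.0%)(1+4.2%) − 1 = 6.284%.
Cumulative over 3 years: (1 + 0.06284)^3 − 1 ≈ 0.20061.

20.061%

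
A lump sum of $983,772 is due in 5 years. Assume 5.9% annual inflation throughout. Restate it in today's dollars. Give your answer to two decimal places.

$738,609.11

Price-level factor over 5 years: (1 + 5.9%)^5 ≈ 1.3319250917.
Purchasing power today: $983,772 divided by that factor.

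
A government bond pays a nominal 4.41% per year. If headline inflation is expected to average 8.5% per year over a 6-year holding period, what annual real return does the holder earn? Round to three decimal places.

-3.770%

With constant rates the annual real return is the same each year: (1+4.41%)/(1+8.5%) − 1 = -0.03770.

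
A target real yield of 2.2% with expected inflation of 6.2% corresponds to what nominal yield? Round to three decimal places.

8.536%

By the Fisher equation, 1 + r_nom = (1 + 2.2%)(1 + 6.2%) = 1.022 × 1.062 = 1.085364.
So r_nom = 8.5364%.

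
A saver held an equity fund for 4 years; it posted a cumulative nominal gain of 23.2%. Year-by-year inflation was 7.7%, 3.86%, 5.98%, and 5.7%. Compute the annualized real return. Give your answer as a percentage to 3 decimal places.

-0.422%

Cumulative inflation factor: 1.077 × 1.0386 × 1.0598 × 1.057 ≈ 1.25303.
Nominal growth factor: 1.23200. Real growth factor = 1.23200 / 1.25303 ≈ 0.98321.
Annualized: 0.98321^(1/4) − 1 ≈ -0.00422.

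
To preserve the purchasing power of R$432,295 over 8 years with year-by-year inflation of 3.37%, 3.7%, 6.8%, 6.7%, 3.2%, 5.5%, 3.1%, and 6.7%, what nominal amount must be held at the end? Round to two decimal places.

R$632,476.51

Cumulative price-level factor: 1.0337 × 1.037 × 1.068 × 1.067 × 1.032 × 1.055 × 1.031 × 1.067 ≈ 1.4630669045.
The nominal amount required is R$432,295 scaled up by that factor.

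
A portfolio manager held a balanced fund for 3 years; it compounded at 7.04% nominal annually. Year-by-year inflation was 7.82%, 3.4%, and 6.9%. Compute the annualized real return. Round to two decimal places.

Cumulative inflation factor: 1.0782 × 1.034 × 1.069 ≈ 1.19178.
Nominal growth factor: 1.22642. Real growth factor = 1.22642 / 1.19178 ≈ 1.02906.
Annualized: 1.02906^(1/3) − 1 ≈ 0.00959.

0.96%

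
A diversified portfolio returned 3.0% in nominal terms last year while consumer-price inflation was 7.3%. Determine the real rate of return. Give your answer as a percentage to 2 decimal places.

-4.01%

Real return via the Fisher equation: (1 + 3.0%)/(1 + 7.3%) − 1 = 1.030/1.073 − 1 ≈ -0.04007.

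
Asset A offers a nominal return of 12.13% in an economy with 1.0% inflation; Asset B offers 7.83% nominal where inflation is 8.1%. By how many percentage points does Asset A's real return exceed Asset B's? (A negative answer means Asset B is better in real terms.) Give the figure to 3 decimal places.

11.270

Asset A real return: 1.1213/1.010 − 1 = 11.0198%.
Asset B real return: 1.0783/1.081 − 1 = -0.2498%.
Difference: 11.0198 − (-0.2498) = 11.2696 pp.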